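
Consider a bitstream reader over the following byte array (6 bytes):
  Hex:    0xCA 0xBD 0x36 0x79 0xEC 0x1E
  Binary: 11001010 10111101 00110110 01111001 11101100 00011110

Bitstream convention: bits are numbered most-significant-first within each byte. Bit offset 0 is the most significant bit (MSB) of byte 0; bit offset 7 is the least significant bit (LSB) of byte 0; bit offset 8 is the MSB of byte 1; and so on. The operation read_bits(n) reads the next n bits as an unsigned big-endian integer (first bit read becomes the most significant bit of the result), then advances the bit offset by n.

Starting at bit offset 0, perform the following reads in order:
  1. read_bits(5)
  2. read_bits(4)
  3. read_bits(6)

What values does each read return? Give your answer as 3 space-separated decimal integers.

Answer: 25 5 30

Derivation:
Read 1: bits[0:5] width=5 -> value=25 (bin 11001); offset now 5 = byte 0 bit 5; 43 bits remain
Read 2: bits[5:9] width=4 -> value=5 (bin 0101); offset now 9 = byte 1 bit 1; 39 bits remain
Read 3: bits[9:15] width=6 -> value=30 (bin 011110); offset now 15 = byte 1 bit 7; 33 bits remain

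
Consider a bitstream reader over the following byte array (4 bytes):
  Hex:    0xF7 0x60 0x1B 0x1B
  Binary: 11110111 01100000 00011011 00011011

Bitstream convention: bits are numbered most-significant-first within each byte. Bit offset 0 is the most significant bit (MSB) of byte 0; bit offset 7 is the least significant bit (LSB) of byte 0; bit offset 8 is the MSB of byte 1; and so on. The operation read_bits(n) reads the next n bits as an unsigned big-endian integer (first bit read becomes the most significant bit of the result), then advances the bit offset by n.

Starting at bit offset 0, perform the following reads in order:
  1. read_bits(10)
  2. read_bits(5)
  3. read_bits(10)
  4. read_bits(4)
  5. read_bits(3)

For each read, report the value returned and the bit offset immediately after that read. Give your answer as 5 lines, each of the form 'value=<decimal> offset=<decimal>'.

Answer: value=989 offset=10
value=16 offset=15
value=54 offset=25
value=3 offset=29
value=3 offset=32

Derivation:
Read 1: bits[0:10] width=10 -> value=989 (bin 1111011101); offset now 10 = byte 1 bit 2; 22 bits remain
Read 2: bits[10:15] width=5 -> value=16 (bin 10000); offset now 15 = byte 1 bit 7; 17 bits remain
Read 3: bits[15:25] width=10 -> value=54 (bin 0000110110); offset now 25 = byte 3 bit 1; 7 bits remain
Read 4: bits[25:29] width=4 -> value=3 (bin 0011); offset now 29 = byte 3 bit 5; 3 bits remain
Read 5: bits[29:32] width=3 -> value=3 (bin 011); offset now 32 = byte 4 bit 0; 0 bits remain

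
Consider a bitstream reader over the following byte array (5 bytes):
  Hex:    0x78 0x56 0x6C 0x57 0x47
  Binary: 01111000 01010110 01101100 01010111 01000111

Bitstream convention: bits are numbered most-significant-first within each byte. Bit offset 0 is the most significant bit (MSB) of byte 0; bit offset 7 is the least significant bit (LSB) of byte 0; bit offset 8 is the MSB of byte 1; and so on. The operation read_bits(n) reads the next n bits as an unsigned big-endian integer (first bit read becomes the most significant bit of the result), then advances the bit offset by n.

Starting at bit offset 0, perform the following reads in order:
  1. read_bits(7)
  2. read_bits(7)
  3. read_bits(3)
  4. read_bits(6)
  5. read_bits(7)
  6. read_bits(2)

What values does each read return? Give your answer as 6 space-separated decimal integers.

Read 1: bits[0:7] width=7 -> value=60 (bin 0111100); offset now 7 = byte 0 bit 7; 33 bits remain
Read 2: bits[7:14] width=7 -> value=21 (bin 0010101); offset now 14 = byte 1 bit 6; 26 bits remain
Read 3: bits[14:17] width=3 -> value=4 (bin 100); offset now 17 = byte 2 bit 1; 23 bits remain
Read 4: bits[17:23] width=6 -> value=54 (bin 110110); offset now 23 = byte 2 bit 7; 17 bits remain
Read 5: bits[23:30] width=7 -> value=21 (bin 0010101); offset now 30 = byte 3 bit 6; 10 bits remain
Read 6: bits[30:32] width=2 -> value=3 (bin 11); offset now 32 = byte 4 bit 0; 8 bits remain

Answer: 60 21 4 54 21 3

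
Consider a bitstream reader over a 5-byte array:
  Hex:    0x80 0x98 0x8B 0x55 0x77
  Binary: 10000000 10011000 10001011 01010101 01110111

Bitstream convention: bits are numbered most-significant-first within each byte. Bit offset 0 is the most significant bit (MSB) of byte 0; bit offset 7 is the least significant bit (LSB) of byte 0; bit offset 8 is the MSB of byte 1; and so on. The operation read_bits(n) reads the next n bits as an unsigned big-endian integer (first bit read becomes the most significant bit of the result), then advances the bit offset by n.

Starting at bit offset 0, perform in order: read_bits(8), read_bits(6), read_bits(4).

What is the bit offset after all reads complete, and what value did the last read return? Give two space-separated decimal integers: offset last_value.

Read 1: bits[0:8] width=8 -> value=128 (bin 10000000); offset now 8 = byte 1 bit 0; 32 bits remain
Read 2: bits[8:14] width=6 -> value=38 (bin 100110); offset now 14 = byte 1 bit 6; 26 bits remain
Read 3: bits[14:18] width=4 -> value=2 (bin 0010); offset now 18 = byte 2 bit 2; 22 bits remain

Answer: 18 2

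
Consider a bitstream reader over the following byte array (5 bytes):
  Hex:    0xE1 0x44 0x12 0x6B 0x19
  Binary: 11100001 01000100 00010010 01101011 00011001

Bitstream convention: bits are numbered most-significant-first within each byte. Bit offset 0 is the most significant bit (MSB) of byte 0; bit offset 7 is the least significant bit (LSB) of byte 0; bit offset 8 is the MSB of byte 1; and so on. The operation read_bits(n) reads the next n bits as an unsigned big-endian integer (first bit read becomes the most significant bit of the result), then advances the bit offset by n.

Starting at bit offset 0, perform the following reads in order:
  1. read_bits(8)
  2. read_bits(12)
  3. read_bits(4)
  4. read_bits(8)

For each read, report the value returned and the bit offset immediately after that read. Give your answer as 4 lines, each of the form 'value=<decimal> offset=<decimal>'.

Read 1: bits[0:8] width=8 -> value=225 (bin 11100001); offset now 8 = byte 1 bit 0; 32 bits remain
Read 2: bits[8:20] width=12 -> value=1089 (bin 010001000001); offset now 20 = byte 2 bit 4; 20 bits remain
Read 3: bits[20:24] width=4 -> value=2 (bin 0010); offset now 24 = byte 3 bit 0; 16 bits remain
Read 4: bits[24:32] width=8 -> value=107 (bin 01101011); offset now 32 = byte 4 bit 0; 8 bits remain

Answer: value=225 offset=8
value=1089 offset=20
value=2 offset=24
value=107 offset=32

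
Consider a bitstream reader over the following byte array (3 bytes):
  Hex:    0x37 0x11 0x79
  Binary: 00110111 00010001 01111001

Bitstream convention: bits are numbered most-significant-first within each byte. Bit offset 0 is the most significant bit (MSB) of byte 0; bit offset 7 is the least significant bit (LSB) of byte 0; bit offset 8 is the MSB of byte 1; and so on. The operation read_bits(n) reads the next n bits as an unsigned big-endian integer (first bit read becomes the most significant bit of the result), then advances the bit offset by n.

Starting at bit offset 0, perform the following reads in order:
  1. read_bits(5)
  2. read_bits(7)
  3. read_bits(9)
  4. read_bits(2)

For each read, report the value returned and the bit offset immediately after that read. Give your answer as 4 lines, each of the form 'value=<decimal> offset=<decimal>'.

Answer: value=6 offset=5
value=113 offset=12
value=47 offset=21
value=0 offset=23

Derivation:
Read 1: bits[0:5] width=5 -> value=6 (bin 00110); offset now 5 = byte 0 bit 5; 19 bits remain
Read 2: bits[5:12] width=7 -> value=113 (bin 1110001); offset now 12 = byte 1 bit 4; 12 bits remain
Read 3: bits[12:21] width=9 -> value=47 (bin 000101111); offset now 21 = byte 2 bit 5; 3 bits remain
Read 4: bits[21:23] width=2 -> value=0 (bin 00); offset now 23 = byte 2 bit 7; 1 bits remain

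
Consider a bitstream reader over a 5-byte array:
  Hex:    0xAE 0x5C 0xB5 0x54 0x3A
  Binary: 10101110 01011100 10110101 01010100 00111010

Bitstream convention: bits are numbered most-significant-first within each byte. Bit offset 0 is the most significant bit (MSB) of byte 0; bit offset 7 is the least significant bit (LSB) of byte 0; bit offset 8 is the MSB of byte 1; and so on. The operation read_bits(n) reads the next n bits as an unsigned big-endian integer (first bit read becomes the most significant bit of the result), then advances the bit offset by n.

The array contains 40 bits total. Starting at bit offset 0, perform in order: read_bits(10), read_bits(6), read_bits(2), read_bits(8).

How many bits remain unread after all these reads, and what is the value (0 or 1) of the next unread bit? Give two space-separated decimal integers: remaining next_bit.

Answer: 14 0

Derivation:
Read 1: bits[0:10] width=10 -> value=697 (bin 1010111001); offset now 10 = byte 1 bit 2; 30 bits remain
Read 2: bits[10:16] width=6 -> value=28 (bin 011100); offset now 16 = byte 2 bit 0; 24 bits remain
Read 3: bits[16:18] width=2 -> value=2 (bin 10); offset now 18 = byte 2 bit 2; 22 bits remain
Read 4: bits[18:26] width=8 -> value=213 (bin 11010101); offset now 26 = byte 3 bit 2; 14 bits remain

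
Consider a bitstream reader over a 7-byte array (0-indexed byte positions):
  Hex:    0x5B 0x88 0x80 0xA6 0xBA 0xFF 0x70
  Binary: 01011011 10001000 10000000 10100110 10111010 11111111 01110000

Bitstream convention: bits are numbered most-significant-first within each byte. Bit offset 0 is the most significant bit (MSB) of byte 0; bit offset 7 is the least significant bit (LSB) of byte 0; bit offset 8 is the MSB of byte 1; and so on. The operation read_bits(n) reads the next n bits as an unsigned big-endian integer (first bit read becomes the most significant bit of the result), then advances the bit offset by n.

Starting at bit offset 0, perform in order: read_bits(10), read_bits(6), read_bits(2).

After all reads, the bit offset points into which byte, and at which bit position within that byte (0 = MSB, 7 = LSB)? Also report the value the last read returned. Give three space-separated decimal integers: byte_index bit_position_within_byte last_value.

Answer: 2 2 2

Derivation:
Read 1: bits[0:10] width=10 -> value=366 (bin 0101101110); offset now 10 = byte 1 bit 2; 46 bits remain
Read 2: bits[10:16] width=6 -> value=8 (bin 001000); offset now 16 = byte 2 bit 0; 40 bits remain
Read 3: bits[16:18] width=2 -> value=2 (bin 10); offset now 18 = byte 2 bit 2; 38 bits remain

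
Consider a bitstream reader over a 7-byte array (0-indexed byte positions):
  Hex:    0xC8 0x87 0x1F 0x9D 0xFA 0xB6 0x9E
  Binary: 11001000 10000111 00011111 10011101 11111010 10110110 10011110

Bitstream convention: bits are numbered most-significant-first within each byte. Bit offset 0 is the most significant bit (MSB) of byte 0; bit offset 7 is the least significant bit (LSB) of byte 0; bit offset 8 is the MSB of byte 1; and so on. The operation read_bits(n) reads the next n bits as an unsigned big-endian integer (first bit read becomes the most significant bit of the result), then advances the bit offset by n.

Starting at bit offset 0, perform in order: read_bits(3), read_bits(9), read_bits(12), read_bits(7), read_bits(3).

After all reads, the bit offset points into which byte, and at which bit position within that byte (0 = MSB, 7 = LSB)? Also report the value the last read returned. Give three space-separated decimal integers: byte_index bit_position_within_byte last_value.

Answer: 4 2 7

Derivation:
Read 1: bits[0:3] width=3 -> value=6 (bin 110); offset now 3 = byte 0 bit 3; 53 bits remain
Read 2: bits[3:12] width=9 -> value=136 (bin 010001000); offset now 12 = byte 1 bit 4; 44 bits remain
Read 3: bits[12:24] width=12 -> value=1823 (bin 011100011111); offset now 24 = byte 3 bit 0; 32 bits remain
Read 4: bits[24:31] width=7 -> value=78 (bin 1001110); offset now 31 = byte 3 bit 7; 25 bits remain
Read 5: bits[31:34] width=3 -> value=7 (bin 111); offset now 34 = byte 4 bit 2; 22 bits remain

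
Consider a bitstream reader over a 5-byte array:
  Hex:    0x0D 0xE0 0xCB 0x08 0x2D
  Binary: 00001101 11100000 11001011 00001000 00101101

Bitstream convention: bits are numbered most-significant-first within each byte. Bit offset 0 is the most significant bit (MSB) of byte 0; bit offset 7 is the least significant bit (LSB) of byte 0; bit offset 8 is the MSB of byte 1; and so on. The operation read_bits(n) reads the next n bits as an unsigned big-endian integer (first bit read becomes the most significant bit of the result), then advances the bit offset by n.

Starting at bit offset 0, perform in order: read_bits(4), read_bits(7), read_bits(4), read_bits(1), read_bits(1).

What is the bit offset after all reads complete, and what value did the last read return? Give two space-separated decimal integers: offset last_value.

Read 1: bits[0:4] width=4 -> value=0 (bin 0000); offset now 4 = byte 0 bit 4; 36 bits remain
Read 2: bits[4:11] width=7 -> value=111 (bin 1101111); offset now 11 = byte 1 bit 3; 29 bits remain
Read 3: bits[11:15] width=4 -> value=0 (bin 0000); offset now 15 = byte 1 bit 7; 25 bits remain
Read 4: bits[15:16] width=1 -> value=0 (bin 0); offset now 16 = byte 2 bit 0; 24 bits remain
Read 5: bits[16:17] width=1 -> value=1 (bin 1); offset now 17 = byte 2 bit 1; 23 bits remain

Answer: 17 1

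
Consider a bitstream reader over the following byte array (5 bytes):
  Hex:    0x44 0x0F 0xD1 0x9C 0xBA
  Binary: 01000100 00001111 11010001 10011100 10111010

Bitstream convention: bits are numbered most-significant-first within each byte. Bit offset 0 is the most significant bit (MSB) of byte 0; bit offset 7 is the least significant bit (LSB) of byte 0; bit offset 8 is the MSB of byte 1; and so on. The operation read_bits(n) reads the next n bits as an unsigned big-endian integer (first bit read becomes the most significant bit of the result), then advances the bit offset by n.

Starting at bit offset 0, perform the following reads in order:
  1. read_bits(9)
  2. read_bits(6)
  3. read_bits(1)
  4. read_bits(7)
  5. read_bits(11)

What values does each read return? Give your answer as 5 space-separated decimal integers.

Answer: 136 7 1 104 1650

Derivation:
Read 1: bits[0:9] width=9 -> value=136 (bin 010001000); offset now 9 = byte 1 bit 1; 31 bits remain
Read 2: bits[9:15] width=6 -> value=7 (bin 000111); offset now 15 = byte 1 bit 7; 25 bits remain
Read 3: bits[15:16] width=1 -> value=1 (bin 1); offset now 16 = byte 2 bit 0; 24 bits remain
Read 4: bits[16:23] width=7 -> value=104 (bin 1101000); offset now 23 = byte 2 bit 7; 17 bits remain
Read 5: bits[23:34] width=11 -> value=1650 (bin 11001110010); offset now 34 = byte 4 bit 2; 6 bits remain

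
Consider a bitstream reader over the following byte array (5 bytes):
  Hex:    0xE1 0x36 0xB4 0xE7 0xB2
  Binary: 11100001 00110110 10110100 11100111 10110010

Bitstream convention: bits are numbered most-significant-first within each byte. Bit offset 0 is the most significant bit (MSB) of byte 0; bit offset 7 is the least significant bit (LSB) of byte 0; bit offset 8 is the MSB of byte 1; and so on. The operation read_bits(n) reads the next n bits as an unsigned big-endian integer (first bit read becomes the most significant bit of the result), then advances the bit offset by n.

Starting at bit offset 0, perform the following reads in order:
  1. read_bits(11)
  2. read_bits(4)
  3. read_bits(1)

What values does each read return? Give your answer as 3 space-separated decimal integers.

Answer: 1801 11 0

Derivation:
Read 1: bits[0:11] width=11 -> value=1801 (bin 11100001001); offset now 11 = byte 1 bit 3; 29 bits remain
Read 2: bits[11:15] width=4 -> value=11 (bin 1011); offset now 15 = byte 1 bit 7; 25 bits remain
Read 3: bits[15:16] width=1 -> value=0 (bin 0); offset now 16 = byte 2 bit 0; 24 bits remain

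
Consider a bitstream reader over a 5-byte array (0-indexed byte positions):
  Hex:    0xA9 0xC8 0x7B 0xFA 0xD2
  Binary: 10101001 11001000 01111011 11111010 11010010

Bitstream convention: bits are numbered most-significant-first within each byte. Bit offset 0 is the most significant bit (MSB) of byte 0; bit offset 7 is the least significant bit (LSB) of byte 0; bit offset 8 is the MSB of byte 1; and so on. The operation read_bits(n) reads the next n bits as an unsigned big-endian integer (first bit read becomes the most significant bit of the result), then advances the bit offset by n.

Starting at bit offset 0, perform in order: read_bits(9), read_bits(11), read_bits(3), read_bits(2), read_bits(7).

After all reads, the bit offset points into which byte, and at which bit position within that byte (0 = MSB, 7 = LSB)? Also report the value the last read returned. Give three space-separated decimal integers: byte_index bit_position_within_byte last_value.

Answer: 4 0 122

Derivation:
Read 1: bits[0:9] width=9 -> value=339 (bin 101010011); offset now 9 = byte 1 bit 1; 31 bits remain
Read 2: bits[9:20] width=11 -> value=1159 (bin 10010000111); offset now 20 = byte 2 bit 4; 20 bits remain
Read 3: bits[20:23] width=3 -> value=5 (bin 101); offset now 23 = byte 2 bit 7; 17 bits remain
Read 4: bits[23:25] width=2 -> value=3 (bin 11); offset now 25 = byte 3 bit 1; 15 bits remain
Read 5: bits[25:32] width=7 -> value=122 (bin 1111010); offset now 32 = byte 4 bit 0; 8 bits remain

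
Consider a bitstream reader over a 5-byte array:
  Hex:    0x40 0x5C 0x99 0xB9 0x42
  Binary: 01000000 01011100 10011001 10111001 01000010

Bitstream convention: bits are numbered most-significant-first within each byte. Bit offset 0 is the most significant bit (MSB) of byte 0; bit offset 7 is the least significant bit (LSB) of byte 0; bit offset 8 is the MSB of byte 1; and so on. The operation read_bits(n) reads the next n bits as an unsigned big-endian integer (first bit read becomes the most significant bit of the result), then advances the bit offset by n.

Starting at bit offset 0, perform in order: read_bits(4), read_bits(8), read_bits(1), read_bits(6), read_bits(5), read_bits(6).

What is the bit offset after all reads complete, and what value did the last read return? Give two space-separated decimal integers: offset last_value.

Answer: 30 46

Derivation:
Read 1: bits[0:4] width=4 -> value=4 (bin 0100); offset now 4 = byte 0 bit 4; 36 bits remain
Read 2: bits[4:12] width=8 -> value=5 (bin 00000101); offset now 12 = byte 1 bit 4; 28 bits remain
Read 3: bits[12:13] width=1 -> value=1 (bin 1); offset now 13 = byte 1 bit 5; 27 bits remain
Read 4: bits[13:19] width=6 -> value=36 (bin 100100); offset now 19 = byte 2 bit 3; 21 bits remain
Read 5: bits[19:24] width=5 -> value=25 (bin 11001); offset now 24 = byte 3 bit 0; 16 bits remain
Read 6: bits[24:30] width=6 -> value=46 (bin 101110); offset now 30 = byte 3 bit 6; 10 bits remain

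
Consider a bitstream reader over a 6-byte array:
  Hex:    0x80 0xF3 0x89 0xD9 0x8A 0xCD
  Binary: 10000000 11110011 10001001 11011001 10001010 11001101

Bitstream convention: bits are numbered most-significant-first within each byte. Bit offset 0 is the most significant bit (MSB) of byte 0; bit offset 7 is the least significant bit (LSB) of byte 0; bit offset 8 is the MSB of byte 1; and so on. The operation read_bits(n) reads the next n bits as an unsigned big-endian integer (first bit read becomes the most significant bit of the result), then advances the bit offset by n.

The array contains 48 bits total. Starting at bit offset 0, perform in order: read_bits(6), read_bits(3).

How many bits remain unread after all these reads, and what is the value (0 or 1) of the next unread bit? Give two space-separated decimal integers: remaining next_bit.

Answer: 39 1

Derivation:
Read 1: bits[0:6] width=6 -> value=32 (bin 100000); offset now 6 = byte 0 bit 6; 42 bits remain
Read 2: bits[6:9] width=3 -> value=1 (bin 001); offset now 9 = byte 1 bit 1; 39 bits remain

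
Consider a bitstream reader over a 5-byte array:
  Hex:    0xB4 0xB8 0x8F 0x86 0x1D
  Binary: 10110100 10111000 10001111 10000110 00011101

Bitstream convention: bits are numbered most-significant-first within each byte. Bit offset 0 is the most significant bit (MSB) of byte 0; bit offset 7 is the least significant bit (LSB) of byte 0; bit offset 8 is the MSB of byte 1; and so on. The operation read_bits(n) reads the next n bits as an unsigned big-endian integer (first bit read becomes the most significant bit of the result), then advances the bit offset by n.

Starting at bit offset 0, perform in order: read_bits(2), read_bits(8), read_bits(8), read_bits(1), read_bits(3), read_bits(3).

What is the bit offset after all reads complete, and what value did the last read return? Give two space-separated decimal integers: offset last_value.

Answer: 25 7

Derivation:
Read 1: bits[0:2] width=2 -> value=2 (bin 10); offset now 2 = byte 0 bit 2; 38 bits remain
Read 2: bits[2:10] width=8 -> value=210 (bin 11010010); offset now 10 = byte 1 bit 2; 30 bits remain
Read 3: bits[10:18] width=8 -> value=226 (bin 11100010); offset now 18 = byte 2 bit 2; 22 bits remain
Read 4: bits[18:19] width=1 -> value=0 (bin 0); offset now 19 = byte 2 bit 3; 21 bits remain
Read 5: bits[19:22] width=3 -> value=3 (bin 011); offset now 22 = byte 2 bit 6; 18 bits remain
Read 6: bits[22:25] width=3 -> value=7 (bin 111); offset now 25 = byte 3 bit 1; 15 bits remain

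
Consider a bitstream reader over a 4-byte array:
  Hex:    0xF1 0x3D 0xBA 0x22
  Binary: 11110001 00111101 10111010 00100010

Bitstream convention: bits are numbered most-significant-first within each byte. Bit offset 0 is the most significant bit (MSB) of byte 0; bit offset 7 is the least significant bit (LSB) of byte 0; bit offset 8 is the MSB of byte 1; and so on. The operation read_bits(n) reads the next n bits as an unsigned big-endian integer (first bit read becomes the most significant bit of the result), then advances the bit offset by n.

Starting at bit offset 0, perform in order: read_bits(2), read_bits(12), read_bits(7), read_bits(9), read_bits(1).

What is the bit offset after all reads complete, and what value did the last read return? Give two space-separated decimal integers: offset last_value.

Read 1: bits[0:2] width=2 -> value=3 (bin 11); offset now 2 = byte 0 bit 2; 30 bits remain
Read 2: bits[2:14] width=12 -> value=3151 (bin 110001001111); offset now 14 = byte 1 bit 6; 18 bits remain
Read 3: bits[14:21] width=7 -> value=55 (bin 0110111); offset now 21 = byte 2 bit 5; 11 bits remain
Read 4: bits[21:30] width=9 -> value=136 (bin 010001000); offset now 30 = byte 3 bit 6; 2 bits remain
Read 5: bits[30:31] width=1 -> value=1 (bin 1); offset now 31 = byte 3 bit 7; 1 bits remain

Answer: 31 1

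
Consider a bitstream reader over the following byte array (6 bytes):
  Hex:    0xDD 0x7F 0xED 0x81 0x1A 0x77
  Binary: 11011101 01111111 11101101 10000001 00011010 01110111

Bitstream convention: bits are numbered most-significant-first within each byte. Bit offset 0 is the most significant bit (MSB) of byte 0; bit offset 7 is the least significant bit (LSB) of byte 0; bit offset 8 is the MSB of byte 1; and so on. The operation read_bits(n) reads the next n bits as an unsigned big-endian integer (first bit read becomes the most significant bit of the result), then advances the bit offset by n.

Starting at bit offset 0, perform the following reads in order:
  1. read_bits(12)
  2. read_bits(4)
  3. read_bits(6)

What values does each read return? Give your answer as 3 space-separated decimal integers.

Read 1: bits[0:12] width=12 -> value=3543 (bin 110111010111); offset now 12 = byte 1 bit 4; 36 bits remain
Read 2: bits[12:16] width=4 -> value=15 (bin 1111); offset now 16 = byte 2 bit 0; 32 bits remain
Read 3: bits[16:22] width=6 -> value=59 (bin 111011); offset now 22 = byte 2 bit 6; 26 bits remain

Answer: 3543 15 59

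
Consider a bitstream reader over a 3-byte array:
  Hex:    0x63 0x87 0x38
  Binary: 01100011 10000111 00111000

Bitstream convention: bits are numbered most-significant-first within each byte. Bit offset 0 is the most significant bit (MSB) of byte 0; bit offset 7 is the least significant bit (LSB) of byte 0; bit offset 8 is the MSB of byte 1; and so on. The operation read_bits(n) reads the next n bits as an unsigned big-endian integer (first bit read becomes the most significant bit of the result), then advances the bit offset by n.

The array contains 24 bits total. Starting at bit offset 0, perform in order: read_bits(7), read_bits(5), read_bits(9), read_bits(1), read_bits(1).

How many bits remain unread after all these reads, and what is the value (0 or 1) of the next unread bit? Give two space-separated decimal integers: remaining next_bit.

Read 1: bits[0:7] width=7 -> value=49 (bin 0110001); offset now 7 = byte 0 bit 7; 17 bits remain
Read 2: bits[7:12] width=5 -> value=24 (bin 11000); offset now 12 = byte 1 bit 4; 12 bits remain
Read 3: bits[12:21] width=9 -> value=231 (bin 011100111); offset now 21 = byte 2 bit 5; 3 bits remain
Read 4: bits[21:22] width=1 -> value=0 (bin 0); offset now 22 = byte 2 bit 6; 2 bits remain
Read 5: bits[22:23] width=1 -> value=0 (bin 0); offset now 23 = byte 2 bit 7; 1 bits remain

Answer: 1 0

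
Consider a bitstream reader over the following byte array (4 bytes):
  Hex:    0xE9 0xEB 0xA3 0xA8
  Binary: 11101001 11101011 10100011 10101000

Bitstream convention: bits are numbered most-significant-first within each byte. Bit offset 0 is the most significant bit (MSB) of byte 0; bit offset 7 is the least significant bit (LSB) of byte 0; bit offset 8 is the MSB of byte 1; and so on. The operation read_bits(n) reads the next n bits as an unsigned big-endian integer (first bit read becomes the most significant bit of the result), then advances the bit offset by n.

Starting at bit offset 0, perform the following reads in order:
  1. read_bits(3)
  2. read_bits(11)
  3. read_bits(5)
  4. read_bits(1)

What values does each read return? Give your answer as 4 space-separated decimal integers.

Read 1: bits[0:3] width=3 -> value=7 (bin 111); offset now 3 = byte 0 bit 3; 29 bits remain
Read 2: bits[3:14] width=11 -> value=634 (bin 01001111010); offset now 14 = byte 1 bit 6; 18 bits remain
Read 3: bits[14:19] width=5 -> value=29 (bin 11101); offset now 19 = byte 2 bit 3; 13 bits remain
Read 4: bits[19:20] width=1 -> value=0 (bin 0); offset now 20 = byte 2 bit 4; 12 bits remain

Answer: 7 634 29 0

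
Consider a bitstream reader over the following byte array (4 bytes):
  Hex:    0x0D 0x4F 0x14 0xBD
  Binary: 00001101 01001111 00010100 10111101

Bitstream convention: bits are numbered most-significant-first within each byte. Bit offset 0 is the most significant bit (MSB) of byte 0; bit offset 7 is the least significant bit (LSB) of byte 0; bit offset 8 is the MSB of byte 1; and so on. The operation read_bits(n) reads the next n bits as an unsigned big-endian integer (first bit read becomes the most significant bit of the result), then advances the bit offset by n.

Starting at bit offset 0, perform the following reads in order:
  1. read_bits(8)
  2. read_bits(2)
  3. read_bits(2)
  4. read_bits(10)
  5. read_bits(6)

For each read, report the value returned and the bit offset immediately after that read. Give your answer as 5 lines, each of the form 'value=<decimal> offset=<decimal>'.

Read 1: bits[0:8] width=8 -> value=13 (bin 00001101); offset now 8 = byte 1 bit 0; 24 bits remain
Read 2: bits[8:10] width=2 -> value=1 (bin 01); offset now 10 = byte 1 bit 2; 22 bits remain
Read 3: bits[10:12] width=2 -> value=0 (bin 00); offset now 12 = byte 1 bit 4; 20 bits remain
Read 4: bits[12:22] width=10 -> value=965 (bin 1111000101); offset now 22 = byte 2 bit 6; 10 bits remain
Read 5: bits[22:28] width=6 -> value=11 (bin 001011); offset now 28 = byte 3 bit 4; 4 bits remain

Answer: value=13 offset=8
value=1 offset=10
value=0 offset=12
value=965 offset=22
value=11 offset=28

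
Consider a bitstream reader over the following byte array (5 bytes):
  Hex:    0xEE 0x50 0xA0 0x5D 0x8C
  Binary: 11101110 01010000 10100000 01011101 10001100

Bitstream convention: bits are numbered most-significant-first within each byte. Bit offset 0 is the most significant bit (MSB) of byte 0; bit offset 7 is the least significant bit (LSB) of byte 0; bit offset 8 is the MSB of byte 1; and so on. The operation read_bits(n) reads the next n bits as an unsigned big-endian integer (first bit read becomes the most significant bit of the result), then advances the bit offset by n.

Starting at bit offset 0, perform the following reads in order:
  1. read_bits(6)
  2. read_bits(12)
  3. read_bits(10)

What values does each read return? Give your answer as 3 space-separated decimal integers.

Answer: 59 2370 517

Derivation:
Read 1: bits[0:6] width=6 -> value=59 (bin 111011); offset now 6 = byte 0 bit 6; 34 bits remain
Read 2: bits[6:18] width=12 -> value=2370 (bin 100101000010); offset now 18 = byte 2 bit 2; 22 bits remain
Read 3: bits[18:28] width=10 -> value=517 (bin 1000000101); offset now 28 = byte 3 bit 4; 12 bits remain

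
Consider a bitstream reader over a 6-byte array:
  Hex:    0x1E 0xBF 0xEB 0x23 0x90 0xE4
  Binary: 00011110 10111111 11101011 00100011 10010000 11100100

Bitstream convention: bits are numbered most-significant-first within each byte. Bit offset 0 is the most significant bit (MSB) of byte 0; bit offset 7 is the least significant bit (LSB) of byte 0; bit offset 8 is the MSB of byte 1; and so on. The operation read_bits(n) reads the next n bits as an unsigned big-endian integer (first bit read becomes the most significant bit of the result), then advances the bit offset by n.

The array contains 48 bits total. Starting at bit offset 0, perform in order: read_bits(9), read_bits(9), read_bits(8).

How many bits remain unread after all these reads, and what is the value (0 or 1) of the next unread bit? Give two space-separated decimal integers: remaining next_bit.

Answer: 22 1

Derivation:
Read 1: bits[0:9] width=9 -> value=61 (bin 000111101); offset now 9 = byte 1 bit 1; 39 bits remain
Read 2: bits[9:18] width=9 -> value=255 (bin 011111111); offset now 18 = byte 2 bit 2; 30 bits remain
Read 3: bits[18:26] width=8 -> value=172 (bin 10101100); offset now 26 = byte 3 bit 2; 22 bits remain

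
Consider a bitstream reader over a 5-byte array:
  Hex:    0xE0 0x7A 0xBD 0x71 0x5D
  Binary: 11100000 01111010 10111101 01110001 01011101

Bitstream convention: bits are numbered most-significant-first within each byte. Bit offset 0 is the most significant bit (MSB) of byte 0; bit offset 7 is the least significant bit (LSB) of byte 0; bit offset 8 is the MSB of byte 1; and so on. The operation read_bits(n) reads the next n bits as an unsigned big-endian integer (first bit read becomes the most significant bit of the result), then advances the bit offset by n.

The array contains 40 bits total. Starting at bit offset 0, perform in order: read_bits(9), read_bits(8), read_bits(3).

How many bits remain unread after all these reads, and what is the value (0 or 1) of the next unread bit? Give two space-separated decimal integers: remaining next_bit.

Read 1: bits[0:9] width=9 -> value=448 (bin 111000000); offset now 9 = byte 1 bit 1; 31 bits remain
Read 2: bits[9:17] width=8 -> value=245 (bin 11110101); offset now 17 = byte 2 bit 1; 23 bits remain
Read 3: bits[17:20] width=3 -> value=3 (bin 011); offset now 20 = byte 2 bit 4; 20 bits remain

Answer: 20 1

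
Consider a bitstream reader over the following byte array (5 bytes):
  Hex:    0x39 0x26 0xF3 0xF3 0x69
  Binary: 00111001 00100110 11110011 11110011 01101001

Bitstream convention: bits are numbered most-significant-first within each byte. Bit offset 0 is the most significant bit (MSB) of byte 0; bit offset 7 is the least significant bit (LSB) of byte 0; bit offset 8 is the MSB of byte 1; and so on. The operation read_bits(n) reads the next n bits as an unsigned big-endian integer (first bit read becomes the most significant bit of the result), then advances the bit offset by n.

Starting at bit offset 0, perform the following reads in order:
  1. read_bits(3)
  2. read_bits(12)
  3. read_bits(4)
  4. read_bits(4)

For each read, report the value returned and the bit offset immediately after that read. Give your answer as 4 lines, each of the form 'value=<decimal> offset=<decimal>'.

Read 1: bits[0:3] width=3 -> value=1 (bin 001); offset now 3 = byte 0 bit 3; 37 bits remain
Read 2: bits[3:15] width=12 -> value=3219 (bin 110010010011); offset now 15 = byte 1 bit 7; 25 bits remain
Read 3: bits[15:19] width=4 -> value=7 (bin 0111); offset now 19 = byte 2 bit 3; 21 bits remain
Read 4: bits[19:23] width=4 -> value=9 (bin 1001); offset now 23 = byte 2 bit 7; 17 bits remain

Answer: value=1 offset=3
value=3219 offset=15
value=7 offset=19
value=9 offset=23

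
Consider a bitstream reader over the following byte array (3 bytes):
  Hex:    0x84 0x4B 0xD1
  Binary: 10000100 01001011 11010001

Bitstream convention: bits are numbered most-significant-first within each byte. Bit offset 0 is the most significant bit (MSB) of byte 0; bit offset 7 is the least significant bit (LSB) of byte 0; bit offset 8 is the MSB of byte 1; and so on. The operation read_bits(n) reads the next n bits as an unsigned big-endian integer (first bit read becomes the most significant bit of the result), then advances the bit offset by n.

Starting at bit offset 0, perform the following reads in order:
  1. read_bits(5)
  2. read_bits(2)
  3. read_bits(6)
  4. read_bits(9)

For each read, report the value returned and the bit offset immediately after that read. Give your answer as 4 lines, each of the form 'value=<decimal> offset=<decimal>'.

Answer: value=16 offset=5
value=2 offset=7
value=9 offset=13
value=244 offset=22

Derivation:
Read 1: bits[0:5] width=5 -> value=16 (bin 10000); offset now 5 = byte 0 bit 5; 19 bits remain
Read 2: bits[5:7] width=2 -> value=2 (bin 10); offset now 7 = byte 0 bit 7; 17 bits remain
Read 3: bits[7:13] width=6 -> value=9 (bin 001001); offset now 13 = byte 1 bit 5; 11 bits remain
Read 4: bits[13:22] width=9 -> value=244 (bin 011110100); offset now 22 = byte 2 bit 6; 2 bits remain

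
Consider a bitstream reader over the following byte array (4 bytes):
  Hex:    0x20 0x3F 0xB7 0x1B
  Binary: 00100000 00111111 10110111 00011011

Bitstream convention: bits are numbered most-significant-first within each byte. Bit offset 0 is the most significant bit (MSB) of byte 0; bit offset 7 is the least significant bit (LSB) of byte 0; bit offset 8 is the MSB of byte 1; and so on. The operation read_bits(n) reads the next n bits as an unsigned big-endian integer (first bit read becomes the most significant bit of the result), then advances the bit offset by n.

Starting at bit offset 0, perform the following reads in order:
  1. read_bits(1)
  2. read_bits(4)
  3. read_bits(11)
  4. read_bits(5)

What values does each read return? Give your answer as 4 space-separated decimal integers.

Answer: 0 4 63 22

Derivation:
Read 1: bits[0:1] width=1 -> value=0 (bin 0); offset now 1 = byte 0 bit 1; 31 bits remain
Read 2: bits[1:5] width=4 -> value=4 (bin 0100); offset now 5 = byte 0 bit 5; 27 bits remain
Read 3: bits[5:16] width=11 -> value=63 (bin 00000111111); offset now 16 = byte 2 bit 0; 16 bits remain
Read 4: bits[16:21] width=5 -> value=22 (bin 10110); offset now 21 = byte 2 bit 5; 11 bits remain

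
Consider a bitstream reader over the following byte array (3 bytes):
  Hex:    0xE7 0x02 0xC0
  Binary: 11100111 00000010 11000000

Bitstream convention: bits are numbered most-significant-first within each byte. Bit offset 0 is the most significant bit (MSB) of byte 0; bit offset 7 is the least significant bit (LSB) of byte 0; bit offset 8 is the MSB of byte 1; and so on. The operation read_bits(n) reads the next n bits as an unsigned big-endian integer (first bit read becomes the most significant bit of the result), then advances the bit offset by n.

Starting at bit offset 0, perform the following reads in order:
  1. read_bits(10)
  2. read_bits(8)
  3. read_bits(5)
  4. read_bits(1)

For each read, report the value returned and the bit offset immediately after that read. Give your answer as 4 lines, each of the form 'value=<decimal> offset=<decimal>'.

Read 1: bits[0:10] width=10 -> value=924 (bin 1110011100); offset now 10 = byte 1 bit 2; 14 bits remain
Read 2: bits[10:18] width=8 -> value=11 (bin 00001011); offset now 18 = byte 2 bit 2; 6 bits remain
Read 3: bits[18:23] width=5 -> value=0 (bin 00000); offset now 23 = byte 2 bit 7; 1 bits remain
Read 4: bits[23:24] width=1 -> value=0 (bin 0); offset now 24 = byte 3 bit 0; 0 bits remain

Answer: value=924 offset=10
value=11 offset=18
value=0 offset=23
value=0 offset=24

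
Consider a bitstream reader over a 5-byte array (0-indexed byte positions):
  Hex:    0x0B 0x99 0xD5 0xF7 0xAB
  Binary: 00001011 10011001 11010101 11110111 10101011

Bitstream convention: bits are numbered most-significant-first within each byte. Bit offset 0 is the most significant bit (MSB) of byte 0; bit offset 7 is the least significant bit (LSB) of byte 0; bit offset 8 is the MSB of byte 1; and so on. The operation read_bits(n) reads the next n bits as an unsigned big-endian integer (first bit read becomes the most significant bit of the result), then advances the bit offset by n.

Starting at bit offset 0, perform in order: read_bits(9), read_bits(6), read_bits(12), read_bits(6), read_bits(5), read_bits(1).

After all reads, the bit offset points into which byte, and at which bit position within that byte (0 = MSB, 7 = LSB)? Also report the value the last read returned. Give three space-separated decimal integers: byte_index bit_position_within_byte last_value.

Answer: 4 7 1

Derivation:
Read 1: bits[0:9] width=9 -> value=23 (bin 000010111); offset now 9 = byte 1 bit 1; 31 bits remain
Read 2: bits[9:15] width=6 -> value=12 (bin 001100); offset now 15 = byte 1 bit 7; 25 bits remain
Read 3: bits[15:27] width=12 -> value=3759 (bin 111010101111); offset now 27 = byte 3 bit 3; 13 bits remain
Read 4: bits[27:33] width=6 -> value=47 (bin 101111); offset now 33 = byte 4 bit 1; 7 bits remain
Read 5: bits[33:38] width=5 -> value=10 (bin 01010); offset now 38 = byte 4 bit 6; 2 bits remain
Read 6: bits[38:39] width=1 -> value=1 (bin 1); offset now 39 = byte 4 bit 7; 1 bits remain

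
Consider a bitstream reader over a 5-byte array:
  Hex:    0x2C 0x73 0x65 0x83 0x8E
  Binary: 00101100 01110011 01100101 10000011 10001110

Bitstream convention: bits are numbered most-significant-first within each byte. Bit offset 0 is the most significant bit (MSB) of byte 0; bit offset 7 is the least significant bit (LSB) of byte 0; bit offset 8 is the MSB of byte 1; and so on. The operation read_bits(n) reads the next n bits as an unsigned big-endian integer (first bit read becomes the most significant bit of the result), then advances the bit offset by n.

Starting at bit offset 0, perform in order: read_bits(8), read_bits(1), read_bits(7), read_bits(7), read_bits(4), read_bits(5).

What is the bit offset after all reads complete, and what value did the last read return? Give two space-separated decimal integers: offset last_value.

Answer: 32 3

Derivation:
Read 1: bits[0:8] width=8 -> value=44 (bin 00101100); offset now 8 = byte 1 bit 0; 32 bits remain
Read 2: bits[8:9] width=1 -> value=0 (bin 0); offset now 9 = byte 1 bit 1; 31 bits remain
Read 3: bits[9:16] width=7 -> value=115 (bin 1110011); offset now 16 = byte 2 bit 0; 24 bits remain
Read 4: bits[16:23] width=7 -> value=50 (bin 0110010); offset now 23 = byte 2 bit 7; 17 bits remain
Read 5: bits[23:27] width=4 -> value=12 (bin 1100); offset now 27 = byte 3 bit 3; 13 bits remain
Read 6: bits[27:32] width=5 -> value=3 (bin 00011); offset now 32 = byte 4 bit 0; 8 bits remain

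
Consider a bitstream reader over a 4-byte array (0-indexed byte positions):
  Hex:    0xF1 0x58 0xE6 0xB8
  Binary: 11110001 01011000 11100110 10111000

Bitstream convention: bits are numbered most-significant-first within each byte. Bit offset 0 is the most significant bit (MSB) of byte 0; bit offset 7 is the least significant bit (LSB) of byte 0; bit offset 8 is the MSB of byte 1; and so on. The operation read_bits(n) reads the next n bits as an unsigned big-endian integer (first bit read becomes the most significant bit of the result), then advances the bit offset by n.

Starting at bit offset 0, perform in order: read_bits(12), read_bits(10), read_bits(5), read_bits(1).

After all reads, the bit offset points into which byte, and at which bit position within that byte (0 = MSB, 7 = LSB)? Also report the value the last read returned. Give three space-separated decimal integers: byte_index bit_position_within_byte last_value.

Answer: 3 4 1

Derivation:
Read 1: bits[0:12] width=12 -> value=3861 (bin 111100010101); offset now 12 = byte 1 bit 4; 20 bits remain
Read 2: bits[12:22] width=10 -> value=569 (bin 1000111001); offset now 22 = byte 2 bit 6; 10 bits remain
Read 3: bits[22:27] width=5 -> value=21 (bin 10101); offset now 27 = byte 3 bit 3; 5 bits remain
Read 4: bits[27:28] width=1 -> value=1 (bin 1); offset now 28 = byte 3 bit 4; 4 bits remain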